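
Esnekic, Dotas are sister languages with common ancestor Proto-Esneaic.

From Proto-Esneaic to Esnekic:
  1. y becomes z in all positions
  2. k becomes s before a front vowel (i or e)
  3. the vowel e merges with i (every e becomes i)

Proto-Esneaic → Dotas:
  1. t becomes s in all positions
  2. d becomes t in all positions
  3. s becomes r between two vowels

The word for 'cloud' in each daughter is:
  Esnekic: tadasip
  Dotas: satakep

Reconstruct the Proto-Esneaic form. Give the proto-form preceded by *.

*tadakep

Position 3: Esnekic has d, Dotas has t. Esnekic preserves d here (none of its changes turn any other segment into d), so the proto-segment is *d.
Position 6: Esnekic has i, Dotas has e. Dotas preserves e here (none of its changes turn any other segment into e), so the proto-segment is *e.
This points to *tadakep. Verify forward in each daughter:
Esnekic: *tadakep > tadasep > tadasip  (by palatalisation, vowel merger)
Dotas: *tadakep > sadakep > satakep  (by unconditioned shift, unconditioned shift)
*tadakep is the unique common source.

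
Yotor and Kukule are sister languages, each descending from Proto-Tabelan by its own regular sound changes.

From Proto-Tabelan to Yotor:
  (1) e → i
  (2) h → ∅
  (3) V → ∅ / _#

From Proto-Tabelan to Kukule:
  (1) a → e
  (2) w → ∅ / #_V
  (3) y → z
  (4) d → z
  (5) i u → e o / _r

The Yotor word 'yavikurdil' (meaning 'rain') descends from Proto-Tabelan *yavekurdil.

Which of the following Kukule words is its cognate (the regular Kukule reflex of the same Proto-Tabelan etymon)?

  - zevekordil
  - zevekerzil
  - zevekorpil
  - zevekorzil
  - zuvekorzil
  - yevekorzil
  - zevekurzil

Kukule: *yavekurdil
  yavekurdil → yevekurdil   [vowel merger]
  yevekurdil (rule 2 does not apply)
  yevekurdil → zevekurdil   [unconditioned shift]
  zevekurdil → zevekurzil   [unconditioned shift]
  zevekurzil → zevekorzil   [pre-rhotic lowering]
  giving Kukule zevekorzil.
Only 'zevekorzil' matches the regular Kukule development of *yavekurdil.

zevekorzil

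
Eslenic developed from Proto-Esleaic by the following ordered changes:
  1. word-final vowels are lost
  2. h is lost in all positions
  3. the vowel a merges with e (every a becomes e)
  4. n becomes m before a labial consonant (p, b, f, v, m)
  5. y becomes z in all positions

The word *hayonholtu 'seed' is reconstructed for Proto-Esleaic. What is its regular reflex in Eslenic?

ezonolt

Eslenic: start from *hayonholtu.
  rule 1 (apocope): hayonholtu → hayonholt
  rule 2 (h-loss): hayonholt → ayonolt
  rule 3 (vowel merger): ayonolt → eyonolt
  rule 4: no change — eyonolt
  rule 5 (unconditioned shift): eyonolt → ezonolt
  ⇒ Eslenic ezonolt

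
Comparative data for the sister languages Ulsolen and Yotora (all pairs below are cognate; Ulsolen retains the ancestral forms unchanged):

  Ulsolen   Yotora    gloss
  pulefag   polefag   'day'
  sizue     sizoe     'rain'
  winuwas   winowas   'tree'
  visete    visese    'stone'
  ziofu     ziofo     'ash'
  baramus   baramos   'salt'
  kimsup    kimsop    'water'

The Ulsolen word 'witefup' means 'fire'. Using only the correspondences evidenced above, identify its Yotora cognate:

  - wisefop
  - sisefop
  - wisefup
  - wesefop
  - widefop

wisefop

visete ~ visese — Ulsolen t corresponds to Yotora s between vowels (before a front vowel).
kimsup ~ kimsop — Ulsolen u corresponds to Yotora o after a consonant, before a labial obstruent.
Applying these to Ulsolen 'witefup':
  witefup → wisefup   (t→s between vowels (before a front vowel))
  wisefup → wisefop   (u→o after a consonant, before a labial obstruent)
So the Yotora cognate is 'wisefop'.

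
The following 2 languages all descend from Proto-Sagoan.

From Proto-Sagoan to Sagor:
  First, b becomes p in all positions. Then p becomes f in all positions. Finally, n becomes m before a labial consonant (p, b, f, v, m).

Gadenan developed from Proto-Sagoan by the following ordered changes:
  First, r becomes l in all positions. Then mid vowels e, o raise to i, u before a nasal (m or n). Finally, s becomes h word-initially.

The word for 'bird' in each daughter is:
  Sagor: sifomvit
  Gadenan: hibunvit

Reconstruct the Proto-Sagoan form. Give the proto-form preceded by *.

*sibonvit

Position 3: Sagor has f, Gadenan has b. Gadenan preserves b here (none of its changes turn any other segment into b), so the proto-segment is *b.
Position 4: Sagor has o, Gadenan has u. Sagor preserves o here (none of its changes turn any other segment into o), so the proto-segment is *o.
Verify the candidate proto-form against each daughter:
Sagor: *sibonvit
  sibonvit → siponvit   [unconditioned shift]
  siponvit → sifonvit   [unconditioned shift]
  sifonvit → sifomvit   [nasal place assimilation]
  giving Sagor sifomvit.
Gadenan: *sibonvit > sibunvit > hibunvit  (by pre-nasal raising, debuccalisation)
*sibonvit is the unique common source.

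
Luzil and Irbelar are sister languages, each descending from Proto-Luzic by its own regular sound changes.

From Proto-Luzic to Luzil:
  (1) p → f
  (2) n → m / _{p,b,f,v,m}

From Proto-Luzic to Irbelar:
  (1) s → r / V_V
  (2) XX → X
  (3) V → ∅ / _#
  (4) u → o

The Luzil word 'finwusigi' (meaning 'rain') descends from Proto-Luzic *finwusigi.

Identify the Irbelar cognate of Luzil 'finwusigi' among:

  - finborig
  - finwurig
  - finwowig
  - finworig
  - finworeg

finworig

Irbelar: *finwusigi
  finwusigi → finwurigi   [rhotacism]
  finwurigi (rule 2 does not apply)
  finwurigi → finwurig   [apocope]
  finwurig → finworig   [vowel merger]
  giving Irbelar finworig.
Only 'finworig' matches the regular Irbelar development of *finwusigi.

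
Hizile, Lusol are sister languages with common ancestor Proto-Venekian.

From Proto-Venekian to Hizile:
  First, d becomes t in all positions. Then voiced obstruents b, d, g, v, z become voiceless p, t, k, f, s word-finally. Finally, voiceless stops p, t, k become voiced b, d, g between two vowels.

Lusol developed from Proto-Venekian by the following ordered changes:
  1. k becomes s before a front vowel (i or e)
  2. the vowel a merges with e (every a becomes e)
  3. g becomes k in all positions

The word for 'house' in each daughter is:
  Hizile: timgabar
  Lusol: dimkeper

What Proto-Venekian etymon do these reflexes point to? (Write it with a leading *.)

Position 1: Hizile has t, Lusol has d. Lusol preserves d here (none of its changes turn any other segment into d), so the proto-segment is *d.
Position 6: Hizile has b, Lusol has p. Lusol preserves p here (none of its changes turn any other segment into p), so the proto-segment is *p.
This points to *dimgapar. Verify forward in each daughter:
Hizile: *dimgapar
  dimgapar → timgapar   [unconditioned shift]
  timgapar (rule 2 does not apply)
  timgapar → timgabar   [intervocalic voicing]
  giving Hizile timgabar.
Lusol: start from *dimgapar.
  rule 1: no change — dimgapar
  rule 2 (vowel merger): dimgapar → dimgeper
  rule 3 (unconditioned shift): dimgeper → dimkeper
  ⇒ Lusol dimkeper
Only *dimgapar yields all of Hizile timgabar, Lusol dimkeper.

*dimgapar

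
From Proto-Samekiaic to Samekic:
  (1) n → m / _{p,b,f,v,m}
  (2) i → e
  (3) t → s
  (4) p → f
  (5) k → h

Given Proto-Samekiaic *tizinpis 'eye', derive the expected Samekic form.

sezemfes

Samekic: *tizinpis > tizimpis > tezempes > sezempes > sezemfes  (by nasal place assimilation, vowel merger, unconditioned shift, unconditioned shift)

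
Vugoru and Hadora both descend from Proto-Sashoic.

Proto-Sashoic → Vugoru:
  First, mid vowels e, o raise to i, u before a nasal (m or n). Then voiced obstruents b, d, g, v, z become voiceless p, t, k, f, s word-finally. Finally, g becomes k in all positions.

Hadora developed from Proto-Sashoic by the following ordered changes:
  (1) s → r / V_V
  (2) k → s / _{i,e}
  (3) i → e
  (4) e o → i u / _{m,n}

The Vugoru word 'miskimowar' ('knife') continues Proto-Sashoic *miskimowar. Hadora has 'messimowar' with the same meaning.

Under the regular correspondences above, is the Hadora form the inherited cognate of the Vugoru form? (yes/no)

yes

Derive the expected Hadora reflex of *miskimowar:
Hadora: *miskimowar
  miskimowar (rule 1 does not apply)
  miskimowar → missimowar   [palatalisation]
  missimowar → messemowar   [vowel merger]
  messemowar → messimowar   [pre-nasal raising]
  giving Hadora messimowar.
Hadora 'messimowar' matches the regular reflex exactly, so the pair is cognate.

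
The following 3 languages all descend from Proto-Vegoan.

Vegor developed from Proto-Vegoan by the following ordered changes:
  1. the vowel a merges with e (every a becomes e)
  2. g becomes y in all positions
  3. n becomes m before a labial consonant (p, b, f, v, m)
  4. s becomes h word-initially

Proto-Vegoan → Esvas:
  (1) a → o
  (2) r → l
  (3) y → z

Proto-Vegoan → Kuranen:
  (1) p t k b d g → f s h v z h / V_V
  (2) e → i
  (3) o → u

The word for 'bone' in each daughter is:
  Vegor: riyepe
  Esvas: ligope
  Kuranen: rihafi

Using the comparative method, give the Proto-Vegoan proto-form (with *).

*rigape

Position 3: Vegor has y, Esvas has g, Kuranen has h. Esvas preserves g here (none of its changes turn any other segment into g), so the proto-segment is *g.
Position 6: Vegor has e, Esvas has e, Kuranen has i. Esvas preserves e here (none of its changes turn any other segment into e), so the proto-segment is *e.
Position 1: Vegor has r, Esvas has l, Kuranen has r. Vegor preserves r here (none of its changes turn any other segment into r), so the proto-segment is *r.
This points to *rigape. Verify forward in each daughter:
Vegor: start from *rigape.
  rule 1 (vowel merger): rigape → rigepe
  rule 2 (unconditioned shift): rigepe → riyepe
  rule 3: no change — riyepe
  rule 4: no change — riyepe
  ⇒ Vegor riyepe
Esvas: *rigape
  rigape → rigope   [vowel merger]
  rigope → ligope   [unconditioned shift]
  ligope (rule 3 does not apply)
  giving Esvas ligope.
Kuranen: *rigape
  rigape → rihafe   [intervocalic lenition]
  rihafe → rihafi   [vowel merger]
  rihafi (rule 3 does not apply)
  giving Kuranen rihafi.
*rigape is the unique common source.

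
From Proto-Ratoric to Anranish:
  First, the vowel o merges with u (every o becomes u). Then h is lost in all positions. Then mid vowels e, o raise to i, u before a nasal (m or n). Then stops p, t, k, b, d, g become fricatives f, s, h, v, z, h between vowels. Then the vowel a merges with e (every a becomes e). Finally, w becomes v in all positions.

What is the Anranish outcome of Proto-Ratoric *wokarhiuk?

vuheriuk

Anranish: start from *wokarhiuk.
  rule 1 (vowel merger): wokarhiuk → wukarhiuk
  rule 2 (h-loss): wukarhiuk → wukariuk
  rule 3: no change — wukariuk
  rule 4 (intervocalic lenition): wukariuk → wuhariuk
  rule 5 (vowel merger): wuhariuk → wuheriuk
  rule 6 (unconditioned shift): wuheriuk → vuheriuk
  ⇒ Anranish vuheriuk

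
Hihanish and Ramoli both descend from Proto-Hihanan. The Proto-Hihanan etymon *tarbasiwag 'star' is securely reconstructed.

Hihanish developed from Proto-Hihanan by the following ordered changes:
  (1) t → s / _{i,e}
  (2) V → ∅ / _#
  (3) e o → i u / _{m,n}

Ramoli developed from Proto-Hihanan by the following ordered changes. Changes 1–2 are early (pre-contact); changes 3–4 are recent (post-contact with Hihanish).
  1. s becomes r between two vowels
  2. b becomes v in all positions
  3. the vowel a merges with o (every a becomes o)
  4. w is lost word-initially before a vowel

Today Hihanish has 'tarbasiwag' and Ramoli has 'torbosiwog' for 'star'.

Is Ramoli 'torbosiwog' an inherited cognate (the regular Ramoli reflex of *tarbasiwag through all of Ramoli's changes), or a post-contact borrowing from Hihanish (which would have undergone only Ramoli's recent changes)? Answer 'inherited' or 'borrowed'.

If inherited, *tarbasiwag would pass through all of Ramoli's changes:
Ramoli: start from *tarbasiwag.
  rule 1 (rhotacism): tarbasiwag → tarbariwag
  rule 2 (unconditioned shift): tarbariwag → tarvariwag
  rule 3 (vowel merger): tarvariwag → torvoriwog
  rule 4: no change — torvoriwog
  ⇒ Ramoli torvoriwog
If borrowed from Hihanish 'tarbasiwag' after the early changes, it would undergo only the recent ones:
  rule 3 (vowel merger): tarbasiwag → torbosiwog
  rule 4 (glide loss): no change (torbosiwog)
  ⇒ as a loan: torbosiwog
Ramoli 'torbosiwog' matches the loan outcome 'torbosiwog', not the inherited 'torvoriwog' — it skipped the early Ramoli changes, so it was borrowed from Hihanish.

borrowed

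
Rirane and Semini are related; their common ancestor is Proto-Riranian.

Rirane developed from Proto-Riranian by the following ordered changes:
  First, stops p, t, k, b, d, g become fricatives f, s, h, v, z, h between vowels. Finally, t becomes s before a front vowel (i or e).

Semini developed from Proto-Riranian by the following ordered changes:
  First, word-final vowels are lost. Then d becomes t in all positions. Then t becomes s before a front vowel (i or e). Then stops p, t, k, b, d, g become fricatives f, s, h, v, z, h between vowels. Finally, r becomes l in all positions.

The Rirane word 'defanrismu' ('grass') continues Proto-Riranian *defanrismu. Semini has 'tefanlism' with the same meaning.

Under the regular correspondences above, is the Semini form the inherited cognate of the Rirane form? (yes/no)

Derive the expected Semini reflex of *defanrismu:
Semini: *defanrismu
  defanrismu → defanrism   [apocope]
  defanrism → tefanrism   [unconditioned shift]
  tefanrism → sefanrism   [palatalisation]
  sefanrism (rule 4 does not apply)
  sefanrism → sefanlism   [unconditioned shift]
  giving Semini sefanlism.
The regular Semini reflex would be 'sefanlism', but the attested form is 'tefanlism'. The correspondence is irregular, so they are not cognates (the Semini form has a different source).

no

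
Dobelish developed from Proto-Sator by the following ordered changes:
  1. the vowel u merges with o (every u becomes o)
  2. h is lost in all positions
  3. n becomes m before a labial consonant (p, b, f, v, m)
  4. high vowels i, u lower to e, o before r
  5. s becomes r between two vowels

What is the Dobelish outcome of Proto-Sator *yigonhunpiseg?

Dobelish: start from *yigonhunpiseg.
  rule 1 (vowel merger): yigonhunpiseg → yigonhonpiseg
  rule 2 (h-loss): yigonhonpiseg → yigononpiseg
  rule 3 (nasal place assimilation): yigononpiseg → yigonompiseg
  rule 4: no change — yigonompiseg
  rule 5 (rhotacism): yigonompiseg → yigonompireg
  ⇒ Dobelish yigonompireg

yigonompireg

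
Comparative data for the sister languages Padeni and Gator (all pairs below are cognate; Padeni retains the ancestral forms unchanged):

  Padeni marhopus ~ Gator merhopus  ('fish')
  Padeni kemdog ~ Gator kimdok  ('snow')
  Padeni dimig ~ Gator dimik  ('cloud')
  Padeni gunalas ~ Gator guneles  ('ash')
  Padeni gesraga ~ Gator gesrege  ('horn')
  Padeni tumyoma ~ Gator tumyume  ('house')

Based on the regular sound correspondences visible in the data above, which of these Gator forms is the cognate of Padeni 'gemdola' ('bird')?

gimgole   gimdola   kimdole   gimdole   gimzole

kemdog ~ kimdok — Padeni e corresponds to Gator i after a consonant, before a nasal.
gesraga ~ gesrege, tumyoma ~ tumyume — Padeni a corresponds to Gator e word-finally.
Applying these to Padeni 'gemdola':
  gemdola → gimdola   (e→i after a consonant, before a nasal)
  gimdola → gimdole   (a→e word-finally)
So the Gator cognate is 'gimdole'.

gimdole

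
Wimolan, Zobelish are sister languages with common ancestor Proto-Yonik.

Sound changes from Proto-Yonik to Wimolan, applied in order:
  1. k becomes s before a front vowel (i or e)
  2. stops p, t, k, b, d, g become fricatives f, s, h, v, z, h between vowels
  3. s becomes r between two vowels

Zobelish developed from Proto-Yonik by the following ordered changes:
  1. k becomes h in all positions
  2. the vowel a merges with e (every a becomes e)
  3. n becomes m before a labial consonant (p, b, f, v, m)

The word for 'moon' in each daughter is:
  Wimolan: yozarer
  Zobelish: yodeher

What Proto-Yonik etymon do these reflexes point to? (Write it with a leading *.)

Position 4: Wimolan has a, Zobelish has e. Wimolan preserves a here (none of its changes turn any other segment into a), so the proto-segment is *a.
Position 5: Wimolan has r, Zobelish has h. Taking the neighbouring segments as reconstructed: Wimolan r could go back to *t or *k or *s or *r; Zobelish h could go back to *k or *h — the one source consistent with every daughter is *k.
Verify the candidate proto-form against each daughter:
Wimolan: *yodaker
  yodaker → yodaser   [palatalisation]
  yodaser → yozaser   [intervocalic lenition]
  yozaser → yozarer   [rhotacism]
  giving Wimolan yozarer.
Zobelish: start from *yodaker.
  rule 1 (unconditioned shift): yodaker → yodaher
  rule 2 (vowel merger): yodaher → yodeher
  rule 3: no change — yodeher
  ⇒ Zobelish yodeher
*yodaker is the unique common source.

*yodaker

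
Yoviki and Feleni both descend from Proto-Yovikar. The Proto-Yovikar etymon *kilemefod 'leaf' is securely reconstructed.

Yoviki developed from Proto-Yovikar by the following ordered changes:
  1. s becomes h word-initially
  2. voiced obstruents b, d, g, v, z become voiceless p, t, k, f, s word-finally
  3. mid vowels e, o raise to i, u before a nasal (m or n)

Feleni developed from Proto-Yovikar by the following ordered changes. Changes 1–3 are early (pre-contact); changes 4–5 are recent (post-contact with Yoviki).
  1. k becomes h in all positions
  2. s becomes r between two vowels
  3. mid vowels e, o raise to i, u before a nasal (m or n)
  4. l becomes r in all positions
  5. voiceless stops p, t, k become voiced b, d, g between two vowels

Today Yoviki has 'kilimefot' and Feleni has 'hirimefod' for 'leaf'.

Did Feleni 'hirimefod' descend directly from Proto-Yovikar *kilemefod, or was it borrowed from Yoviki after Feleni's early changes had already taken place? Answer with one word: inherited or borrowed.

inherited

If inherited, *kilemefod would pass through all of Feleni's changes:
Feleni: start from *kilemefod.
  rule 1 (unconditioned shift): kilemefod → hilemefod
  rule 2: no change — hilemefod
  rule 3 (pre-nasal raising): hilemefod → hilimefod
  rule 4 (unconditioned shift): hilimefod → hirimefod
  rule 5: no change — hirimefod
  ⇒ Feleni hirimefod
If borrowed from Yoviki 'kilimefot' after the early changes, it would undergo only the recent ones:
  rule 4 (unconditioned shift): kilimefot → kirimefot
  rule 5 (intervocalic voicing): no change (kirimefot)
  ⇒ as a loan: kirimefot
Feleni 'hirimefod' matches the inherited outcome exactly, so it is an inherited cognate, not a loan.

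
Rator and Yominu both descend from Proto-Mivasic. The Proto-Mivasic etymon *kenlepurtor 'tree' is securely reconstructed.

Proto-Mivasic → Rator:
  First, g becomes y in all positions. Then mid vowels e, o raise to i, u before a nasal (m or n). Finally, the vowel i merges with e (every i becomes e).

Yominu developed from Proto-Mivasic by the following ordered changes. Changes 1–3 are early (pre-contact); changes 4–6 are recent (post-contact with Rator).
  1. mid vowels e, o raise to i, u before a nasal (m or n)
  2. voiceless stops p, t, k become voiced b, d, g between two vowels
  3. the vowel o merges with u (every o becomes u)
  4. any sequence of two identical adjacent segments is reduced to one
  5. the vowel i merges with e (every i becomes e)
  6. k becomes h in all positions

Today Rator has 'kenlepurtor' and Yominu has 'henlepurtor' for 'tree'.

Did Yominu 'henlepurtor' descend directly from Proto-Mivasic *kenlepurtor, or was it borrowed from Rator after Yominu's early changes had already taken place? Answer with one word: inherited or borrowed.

borrowed

If inherited, *kenlepurtor would pass through all of Yominu's changes:
Yominu: start from *kenlepurtor.
  rule 1 (pre-nasal raising): kenlepurtor → kinlepurtor
  rule 2 (intervocalic voicing): kinlepurtor → kinleburtor
  rule 3 (vowel merger): kinleburtor → kinleburtur
  rule 4: no change — kinleburtur
  rule 5 (vowel merger): kinleburtur → kenleburtur
  rule 6 (unconditioned shift): kenleburtur → henleburtur
  ⇒ Yominu henleburtur
If borrowed from Rator 'kenlepurtor' after the early changes, it would undergo only the recent ones:
  rule 4 (degemination): no change (kenlepurtor)
  rule 5 (vowel merger): no change (kenlepurtor)
  rule 6 (unconditioned shift): kenlepurtor → henlepurtor
  ⇒ as a loan: henlepurtor
Yominu 'henlepurtor' matches the loan outcome 'henlepurtor', not the inherited 'henleburtur' — it skipped the early Yominu changes, so it was borrowed from Rator.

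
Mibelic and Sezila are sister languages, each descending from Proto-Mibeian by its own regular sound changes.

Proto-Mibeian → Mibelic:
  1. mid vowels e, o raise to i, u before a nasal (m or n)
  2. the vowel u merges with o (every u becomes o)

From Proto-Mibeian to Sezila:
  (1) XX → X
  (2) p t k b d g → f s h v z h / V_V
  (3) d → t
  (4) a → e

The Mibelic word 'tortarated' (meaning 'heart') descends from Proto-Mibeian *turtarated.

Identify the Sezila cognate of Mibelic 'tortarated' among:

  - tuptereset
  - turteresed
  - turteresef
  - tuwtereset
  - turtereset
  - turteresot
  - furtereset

Sezila: start from *turtarated.
  rule 1: no change — turtarated
  rule 2 (intervocalic lenition): turtarated → turtarased
  rule 3 (unconditioned shift): turtarased → turtaraset
  rule 4 (vowel merger): turtaraset → turtereset
  ⇒ Sezila turtereset

turtereset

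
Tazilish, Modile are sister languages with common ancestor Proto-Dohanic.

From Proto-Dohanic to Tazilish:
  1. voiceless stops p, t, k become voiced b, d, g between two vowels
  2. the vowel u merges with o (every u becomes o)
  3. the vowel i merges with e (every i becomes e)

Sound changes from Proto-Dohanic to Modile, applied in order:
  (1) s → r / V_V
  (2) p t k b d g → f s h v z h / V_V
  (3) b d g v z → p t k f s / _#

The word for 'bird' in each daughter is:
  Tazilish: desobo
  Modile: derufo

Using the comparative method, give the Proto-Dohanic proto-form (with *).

*desupo

Position 3: Tazilish has s, Modile has r. Tazilish preserves s here (none of its changes turn any other segment into s), so the proto-segment is *s.
Position 4: Tazilish has o, Modile has u. Modile preserves u here (none of its changes turn any other segment into u), so the proto-segment is *u.
Position 5: Tazilish has b, Modile has f. Taking the neighbouring segments as reconstructed: Tazilish b could go back to *p or *b; Modile f could go back to *p or *f — the one source consistent with every daughter is *p.
Continuing position by position gives *desupo; check it forward:
Tazilish: *desupo
  desupo → desubo   [intervocalic voicing]
  desubo → desobo   [vowel merger]
  desobo (rule 3 does not apply)
  giving Tazilish desobo.
Modile: *desupo
  desupo → derupo   [rhotacism]
  derupo → derufo   [intervocalic lenition]
  derufo (rule 3 does not apply)
  giving Modile derufo.
Only *desupo yields all of Tazilish desobo, Modile derufo.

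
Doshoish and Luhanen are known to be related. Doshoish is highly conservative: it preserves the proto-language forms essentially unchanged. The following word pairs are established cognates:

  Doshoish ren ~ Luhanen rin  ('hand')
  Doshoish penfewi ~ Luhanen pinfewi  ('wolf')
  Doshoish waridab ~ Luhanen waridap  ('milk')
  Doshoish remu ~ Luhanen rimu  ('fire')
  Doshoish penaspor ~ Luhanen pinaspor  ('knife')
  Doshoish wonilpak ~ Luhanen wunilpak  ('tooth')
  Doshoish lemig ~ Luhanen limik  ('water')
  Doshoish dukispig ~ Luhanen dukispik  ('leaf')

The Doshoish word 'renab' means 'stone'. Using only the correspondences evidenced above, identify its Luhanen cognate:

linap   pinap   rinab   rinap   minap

rinap

ren ~ rin, penfewi ~ pinfewi — Doshoish e corresponds to Luhanen i after a consonant, before a nasal.
waridab ~ waridap — Doshoish b corresponds to Luhanen p word-finally.
Applying these to Doshoish 'renab':
  renab → rinab   (e→i after a consonant, before a nasal)
  rinab → rinap   (b→p word-finally)
So the Luhanen cognate is 'rinap'.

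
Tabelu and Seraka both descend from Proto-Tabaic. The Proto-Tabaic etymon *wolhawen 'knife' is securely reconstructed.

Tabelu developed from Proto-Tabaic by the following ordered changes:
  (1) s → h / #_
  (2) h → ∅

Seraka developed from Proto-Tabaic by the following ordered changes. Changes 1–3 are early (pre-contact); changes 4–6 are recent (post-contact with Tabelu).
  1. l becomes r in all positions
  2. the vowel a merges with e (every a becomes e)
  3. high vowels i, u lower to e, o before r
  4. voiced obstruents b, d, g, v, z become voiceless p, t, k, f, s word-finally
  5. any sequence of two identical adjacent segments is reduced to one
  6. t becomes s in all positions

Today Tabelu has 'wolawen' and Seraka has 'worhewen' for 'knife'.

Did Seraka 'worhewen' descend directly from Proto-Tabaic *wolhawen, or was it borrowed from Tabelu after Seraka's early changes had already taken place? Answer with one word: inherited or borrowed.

If inherited, *wolhawen would pass through all of Seraka's changes:
Seraka: *wolhawen
  wolhawen → worhawen   [unconditioned shift]
  worhawen → worhewen   [vowel merger]
  worhewen (rule 3 does not apply)
  worhewen (rule 4 does not apply)
  worhewen (rule 5 does not apply)
  worhewen (rule 6 does not apply)
  giving Seraka worhewen.
If borrowed from Tabelu 'wolawen' after the early changes, it would undergo only the recent ones:
  rule 4 (final devoicing): no change (wolawen)
  rule 5 (degemination): no change (wolawen)
  rule 6 (unconditioned shift): no change (wolawen)
  ⇒ as a loan: wolawen
Seraka 'worhewen' matches the inherited outcome exactly, so it is an inherited cognate, not a loan.

inherited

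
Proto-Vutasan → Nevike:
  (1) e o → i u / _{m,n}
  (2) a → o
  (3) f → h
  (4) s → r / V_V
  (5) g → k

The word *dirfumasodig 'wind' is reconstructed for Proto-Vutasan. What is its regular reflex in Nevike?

dirhumorodik

Nevike: start from *dirfumasodig.
  rule 1: no change — dirfumasodig
  rule 2 (vowel merger): dirfumasodig → dirfumosodig
  rule 3 (unconditioned shift): dirfumosodig → dirhumosodig
  rule 4 (rhotacism): dirhumosodig → dirhumorodig
  rule 5 (unconditioned shift): dirhumorodig → dirhumorodik
  ⇒ Nevike dirhumorodik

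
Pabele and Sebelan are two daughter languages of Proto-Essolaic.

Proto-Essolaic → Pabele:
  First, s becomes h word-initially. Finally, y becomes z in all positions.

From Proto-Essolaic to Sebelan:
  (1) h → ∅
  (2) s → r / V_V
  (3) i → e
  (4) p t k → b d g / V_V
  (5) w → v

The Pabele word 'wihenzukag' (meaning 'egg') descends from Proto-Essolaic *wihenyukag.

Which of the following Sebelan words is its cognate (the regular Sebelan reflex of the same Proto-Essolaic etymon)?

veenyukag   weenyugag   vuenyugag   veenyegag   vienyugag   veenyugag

Sebelan: *wihenyukag > wienyukag > weenyukag > weenyugag > veenyugag  (by h-loss, vowel merger, intervocalic voicing, unconditioned shift)

veenyugag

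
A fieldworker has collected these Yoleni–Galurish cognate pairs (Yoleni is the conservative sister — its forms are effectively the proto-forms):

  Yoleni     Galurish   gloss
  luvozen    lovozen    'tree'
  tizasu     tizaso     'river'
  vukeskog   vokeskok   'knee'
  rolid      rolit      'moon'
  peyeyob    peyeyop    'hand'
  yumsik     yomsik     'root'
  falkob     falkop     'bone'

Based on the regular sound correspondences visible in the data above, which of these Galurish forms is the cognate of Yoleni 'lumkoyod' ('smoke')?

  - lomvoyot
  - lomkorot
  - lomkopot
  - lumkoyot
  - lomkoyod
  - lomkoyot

yumsik ~ yomsik — Yoleni u corresponds to Galurish o after a consonant, before a nasal.
rolid ~ rolit — Yoleni d corresponds to Galurish t word-finally.
Applying these to Yoleni 'lumkoyod':
  lumkoyod → lomkoyod   (u→o after a consonant, before a nasal)
  lomkoyod → lomkoyot   (d→t word-finally)
So the Galurish cognate is 'lomkoyot'.

lomkoyot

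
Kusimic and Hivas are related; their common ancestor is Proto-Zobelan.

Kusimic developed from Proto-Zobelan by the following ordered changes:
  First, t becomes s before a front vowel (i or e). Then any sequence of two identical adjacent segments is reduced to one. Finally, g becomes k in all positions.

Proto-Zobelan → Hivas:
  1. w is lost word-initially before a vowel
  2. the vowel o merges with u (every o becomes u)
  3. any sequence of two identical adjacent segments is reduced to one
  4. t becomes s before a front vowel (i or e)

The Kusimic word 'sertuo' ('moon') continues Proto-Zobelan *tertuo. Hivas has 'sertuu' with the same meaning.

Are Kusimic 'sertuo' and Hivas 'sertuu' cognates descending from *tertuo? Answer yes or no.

no

Derive the expected Hivas reflex of *tertuo:
Hivas: start from *tertuo.
  rule 1: no change — tertuo
  rule 2 (vowel merger): tertuo → tertuu
  rule 3 (degemination): tertuu → tertu
  rule 4 (palatalisation): tertu → sertu
  ⇒ Hivas sertu
The regular Hivas reflex would be 'sertu', but the attested form is 'sertuu'. The correspondence is irregular, so they are not cognates (the Hivas form has a different source).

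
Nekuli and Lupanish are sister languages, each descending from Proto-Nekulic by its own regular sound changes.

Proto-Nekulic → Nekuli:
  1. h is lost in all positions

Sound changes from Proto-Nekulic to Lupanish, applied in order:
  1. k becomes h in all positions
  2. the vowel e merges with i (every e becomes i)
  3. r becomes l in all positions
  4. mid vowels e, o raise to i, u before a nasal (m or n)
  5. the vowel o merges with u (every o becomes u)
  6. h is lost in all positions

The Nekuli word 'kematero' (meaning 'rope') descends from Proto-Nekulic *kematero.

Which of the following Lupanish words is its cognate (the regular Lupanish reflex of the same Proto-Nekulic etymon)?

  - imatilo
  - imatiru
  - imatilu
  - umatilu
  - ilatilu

imatilu

Lupanish: *kematero
  kematero → hematero   [unconditioned shift]
  hematero → himatiro   [vowel merger]
  himatiro → himatilo   [unconditioned shift]
  himatilo (rule 4 does not apply)
  himatilo → himatilu   [vowel merger]
  himatilu → imatilu   [h-loss]
  giving Lupanish imatilu.
Only 'imatilu' matches the regular Lupanish development of *kematero.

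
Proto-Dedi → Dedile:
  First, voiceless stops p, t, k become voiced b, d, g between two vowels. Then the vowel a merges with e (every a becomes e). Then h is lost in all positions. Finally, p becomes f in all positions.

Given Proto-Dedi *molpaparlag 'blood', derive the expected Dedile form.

Dedile: start from *molpaparlag.
  rule 1 (intervocalic voicing): molpaparlag → molpabarlag
  rule 2 (vowel merger): molpabarlag → molpeberleg
  rule 3: no change — molpeberleg
  rule 4 (unconditioned shift): molpeberleg → molfeberleg
  ⇒ Dedile molfeberleg

molfeberleg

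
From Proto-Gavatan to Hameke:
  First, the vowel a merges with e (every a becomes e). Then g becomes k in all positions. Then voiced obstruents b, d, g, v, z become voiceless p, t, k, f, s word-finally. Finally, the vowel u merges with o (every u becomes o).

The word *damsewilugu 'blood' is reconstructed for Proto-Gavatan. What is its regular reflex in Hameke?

demsewiloko

Hameke: *damsewilugu > demsewilugu > demsewiluku > demsewiloko  (by vowel merger, unconditioned shift, vowel merger)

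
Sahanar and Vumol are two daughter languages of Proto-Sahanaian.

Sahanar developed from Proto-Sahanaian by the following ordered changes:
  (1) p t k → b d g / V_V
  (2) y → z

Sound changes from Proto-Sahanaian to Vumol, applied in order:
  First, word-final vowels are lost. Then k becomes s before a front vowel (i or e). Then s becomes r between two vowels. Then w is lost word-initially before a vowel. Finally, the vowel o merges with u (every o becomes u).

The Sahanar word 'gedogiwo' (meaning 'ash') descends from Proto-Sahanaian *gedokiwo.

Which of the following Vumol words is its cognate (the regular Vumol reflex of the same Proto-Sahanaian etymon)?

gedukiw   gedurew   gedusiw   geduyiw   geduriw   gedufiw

Vumol: start from *gedokiwo.
  rule 1 (apocope): gedokiwo → gedokiw
  rule 2 (palatalisation): gedokiw → gedosiw
  rule 3 (rhotacism): gedosiw → gedoriw
  rule 4: no change — gedoriw
  rule 5 (vowel merger): gedoriw → geduriw
  ⇒ Vumol geduriw
The other candidates each miss or misapply at least one Vumol change.

geduriw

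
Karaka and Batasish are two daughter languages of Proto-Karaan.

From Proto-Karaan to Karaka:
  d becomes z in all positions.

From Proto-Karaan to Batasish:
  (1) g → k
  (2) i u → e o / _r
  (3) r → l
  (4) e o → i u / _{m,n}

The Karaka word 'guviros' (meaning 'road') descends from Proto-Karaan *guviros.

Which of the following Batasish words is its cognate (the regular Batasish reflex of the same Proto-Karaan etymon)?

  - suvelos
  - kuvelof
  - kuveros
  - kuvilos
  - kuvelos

kuvelos

Batasish: start from *guviros.
  rule 1 (unconditioned shift): guviros → kuviros
  rule 2 (pre-rhotic lowering): kuviros → kuveros
  rule 3 (unconditioned shift): kuveros → kuvelos
  rule 4: no change — kuvelos
  ⇒ Batasish kuvelos
The other candidates each miss or misapply at least one Batasish change.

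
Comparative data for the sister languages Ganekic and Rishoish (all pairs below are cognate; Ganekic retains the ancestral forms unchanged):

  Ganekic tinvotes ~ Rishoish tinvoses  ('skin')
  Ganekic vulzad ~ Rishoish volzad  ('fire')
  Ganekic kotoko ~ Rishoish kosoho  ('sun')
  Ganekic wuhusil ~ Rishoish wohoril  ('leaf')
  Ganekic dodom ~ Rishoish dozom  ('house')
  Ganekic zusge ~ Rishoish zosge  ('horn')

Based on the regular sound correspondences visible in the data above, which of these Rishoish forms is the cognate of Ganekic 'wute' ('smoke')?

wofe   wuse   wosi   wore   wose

wose

vulzad ~ volzad, wuhusil ~ wohoril — Ganekic u corresponds to Rishoish o after a consonant, before a consonant other than r, m, n, p, b, f, v.
tinvotes ~ tinvoses — Ganekic t corresponds to Rishoish s between vowels (before a front vowel).
Applying these to Ganekic 'wute':
  wute → wote   (u→o after a consonant, before a consonant other than r, m, n, p, b, f, v)
  wote → wose   (t→s between vowels (before a front vowel))
So the Rishoish cognate is 'wose'.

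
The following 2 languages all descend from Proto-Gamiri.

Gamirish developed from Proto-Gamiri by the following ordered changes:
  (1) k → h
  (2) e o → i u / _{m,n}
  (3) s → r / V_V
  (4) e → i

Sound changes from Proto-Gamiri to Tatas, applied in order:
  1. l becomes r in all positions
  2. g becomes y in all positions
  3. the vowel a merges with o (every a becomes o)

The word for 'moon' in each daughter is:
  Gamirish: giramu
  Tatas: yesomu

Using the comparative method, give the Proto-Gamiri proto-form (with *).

Position 4: Gamirish has a, Tatas has o. Gamirish preserves a here (none of its changes turn any other segment into a), so the proto-segment is *a.
Position 2: Gamirish has i, Tatas has e. Tatas preserves e here (none of its changes turn any other segment into e), so the proto-segment is *e.
Position 1: Gamirish has g, Tatas has y. Gamirish preserves g here (none of its changes turn any other segment into g), so the proto-segment is *g.
This points to *gesamu. Verify forward in each daughter:
Gamirish: *gesamu
  gesamu (rule 1 does not apply)
  gesamu (rule 2 does not apply)
  gesamu → geramu   [rhotacism]
  geramu → giramu   [vowel merger]
  giving Gamirish giramu.
Tatas: *gesamu > yesamu > yesomu  (by unconditioned shift, vowel merger)
*gesamu is the unique common source.

*gesamu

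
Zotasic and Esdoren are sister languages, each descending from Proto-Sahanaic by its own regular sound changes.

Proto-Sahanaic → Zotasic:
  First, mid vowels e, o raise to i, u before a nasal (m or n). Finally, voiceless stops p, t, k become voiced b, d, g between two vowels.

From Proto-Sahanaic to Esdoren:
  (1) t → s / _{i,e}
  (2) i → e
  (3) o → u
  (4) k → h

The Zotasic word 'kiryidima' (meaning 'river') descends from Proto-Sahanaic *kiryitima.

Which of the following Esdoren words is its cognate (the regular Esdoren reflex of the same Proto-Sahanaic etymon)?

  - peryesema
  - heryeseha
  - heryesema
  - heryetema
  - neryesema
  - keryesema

heryesema

Esdoren: *kiryitima
  kiryitima → kiryisima   [palatalisation]
  kiryisima → keryesema   [vowel merger]
  keryesema (rule 3 does not apply)
  keryesema → heryesema   [unconditioned shift]
  giving Esdoren heryesema.
The other candidates each miss or misapply at least one Esdoren change.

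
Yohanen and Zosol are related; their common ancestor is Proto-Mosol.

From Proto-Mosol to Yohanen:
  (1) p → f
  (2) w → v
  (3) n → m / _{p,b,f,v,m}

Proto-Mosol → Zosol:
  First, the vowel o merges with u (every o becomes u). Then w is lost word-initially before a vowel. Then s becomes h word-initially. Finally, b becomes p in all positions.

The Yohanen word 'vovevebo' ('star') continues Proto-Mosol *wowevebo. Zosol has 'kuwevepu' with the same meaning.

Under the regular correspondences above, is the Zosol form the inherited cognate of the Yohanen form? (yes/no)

no

Derive the expected Zosol reflex of *wowevebo:
Zosol: *wowevebo
  wowevebo → wuwevebu   [vowel merger]
  wuwevebu → uwevebu   [glide loss]
  uwevebu (rule 3 does not apply)
  uwevebu → uwevepu   [unconditioned shift]
  giving Zosol uwevepu.
The regular Zosol reflex would be 'uwevepu', but the attested form is 'kuwevepu'. The correspondence is irregular, so they are not cognates (the Zosol form has a different source).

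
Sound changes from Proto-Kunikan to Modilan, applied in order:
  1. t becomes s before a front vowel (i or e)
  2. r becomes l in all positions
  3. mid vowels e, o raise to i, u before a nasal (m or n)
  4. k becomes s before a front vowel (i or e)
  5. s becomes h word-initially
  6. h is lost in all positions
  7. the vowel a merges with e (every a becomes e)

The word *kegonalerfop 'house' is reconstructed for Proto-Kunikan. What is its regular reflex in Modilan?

Modilan: start from *kegonalerfop.
  rule 1: no change — kegonalerfop
  rule 2 (unconditioned shift): kegonalerfop → kegonalelfop
  rule 3 (pre-nasal raising): kegonalelfop → kegunalelfop
  rule 4 (palatalisation): kegunalelfop → segunalelfop
  rule 5 (debuccalisation): segunalelfop → hegunalelfop
  rule 6 (h-loss): hegunalelfop → egunalelfop
  rule 7 (vowel merger): egunalelfop → egunelelfop
  ⇒ Modilan egunelelfop

egunelelfop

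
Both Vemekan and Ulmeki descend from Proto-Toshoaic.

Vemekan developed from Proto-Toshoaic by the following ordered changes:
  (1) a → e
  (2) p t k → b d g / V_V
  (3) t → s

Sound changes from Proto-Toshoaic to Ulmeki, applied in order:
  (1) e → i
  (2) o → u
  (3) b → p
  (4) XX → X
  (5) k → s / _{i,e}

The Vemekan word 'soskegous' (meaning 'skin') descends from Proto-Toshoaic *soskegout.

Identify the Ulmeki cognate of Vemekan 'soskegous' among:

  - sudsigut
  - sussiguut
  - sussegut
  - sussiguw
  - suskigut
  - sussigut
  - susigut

sussigut

Ulmeki: *soskegout > soskigout > suskiguut > suskigut > sussigut  (by vowel merger, vowel merger, degemination, palatalisation)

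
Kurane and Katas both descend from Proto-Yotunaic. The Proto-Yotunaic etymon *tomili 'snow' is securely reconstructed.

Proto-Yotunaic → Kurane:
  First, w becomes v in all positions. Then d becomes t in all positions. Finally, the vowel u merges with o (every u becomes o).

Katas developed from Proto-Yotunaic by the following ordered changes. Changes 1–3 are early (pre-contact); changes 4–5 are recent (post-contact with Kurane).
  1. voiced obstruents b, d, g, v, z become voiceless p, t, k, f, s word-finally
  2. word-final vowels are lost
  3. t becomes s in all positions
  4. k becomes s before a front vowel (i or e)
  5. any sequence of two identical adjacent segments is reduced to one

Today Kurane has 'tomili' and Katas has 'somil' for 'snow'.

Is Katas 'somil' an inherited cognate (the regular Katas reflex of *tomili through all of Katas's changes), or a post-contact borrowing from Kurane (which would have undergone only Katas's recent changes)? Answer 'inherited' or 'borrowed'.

inherited

If inherited, *tomili would pass through all of Katas's changes:
Katas: *tomili
  tomili (rule 1 does not apply)
  tomili → tomil   [apocope]
  tomil → somil   [unconditioned shift]
  somil (rule 4 does not apply)
  somil (rule 5 does not apply)
  giving Katas somil.
If borrowed from Kurane 'tomili' after the early changes, it would undergo only the recent ones:
  rule 4 (palatalisation): no change (tomili)
  rule 5 (degemination): no change (tomili)
  ⇒ as a loan: tomili
Katas 'somil' matches the inherited outcome exactly, so it is an inherited cognate, not a loan.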